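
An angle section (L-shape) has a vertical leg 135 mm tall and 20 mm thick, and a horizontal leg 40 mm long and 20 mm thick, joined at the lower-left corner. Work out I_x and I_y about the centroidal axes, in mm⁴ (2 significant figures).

Split into non-overlapping primitives; take the origin at the lower-left of the bounding box.
Vertical leg: 20 × 135, A = 2 700 mm², y = 67.5 mm, Ī = 4 100 625 mm⁴.
Horizontal leg (remainder): 20 × 20, A = 400 mm², y = 10 mm, Ī = 13 333 mm⁴.
Centroid: ȳ = ΣA·y / ΣA = 60.08 mm.
Transfer each piece to the centroidal x-axis using Ī + A·d² with d = y − 60.08:
  vertical leg: d = 7.419 mm → contributes +4 249 251 mm⁴
  horizontal leg (remainder): d = -50.08 mm → contributes +1 016 562 mm⁴
Total I = 5 265 813 mm⁴.
For the y-axis: x̄ = 12.58 mm.
Repeating about the centroidal y-axis gives I_y = 242 688 mm⁴.

I_x ≈ 5.3 × 10⁶ mm⁴, I_y ≈ 2.4 × 10⁵ mm⁴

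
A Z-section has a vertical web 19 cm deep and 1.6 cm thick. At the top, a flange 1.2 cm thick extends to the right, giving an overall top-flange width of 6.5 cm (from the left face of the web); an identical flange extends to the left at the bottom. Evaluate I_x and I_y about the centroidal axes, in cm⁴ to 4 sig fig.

Decompose the section into non-overlapping parts with the origin at the bottom-left of its bounding rectangle.
Web: 1.6 × 19, A = 30.4 cm², y = 9.5 cm, Ī = 914.533 cm⁴.
Top flange (beyond web): 4.9 × 1.2, A = 5.88 cm², y = 18.4 cm, Ī = 0.7056 cm⁴.
Bottom flange (beyond web): 4.9 × 1.2, A = 5.88 cm², y = 0.6 cm, Ī = 0.7056 cm⁴.
Centroid: ȳ = ΣA·y / ΣA = 9.5 cm.
Transfer each piece to the centroidal x-axis using Ī + A·d² with d = y − 9.5:
  web: d = 0 cm → contributes +914.533 cm⁴
  top flange (beyond web): d = 8.9 cm → contributes +466.46 cm⁴
  bottom flange (beyond web): d = -8.9 cm → contributes +466.46 cm⁴
Total I = 1847.45 cm⁴.
For the y-axis: x̄ = 5.7 cm.
Repeating about the centroidal y-axis gives I_y = 154.23 cm⁴.

I_x ≈ 1847 cm⁴, I_y ≈ 154.2 cm⁴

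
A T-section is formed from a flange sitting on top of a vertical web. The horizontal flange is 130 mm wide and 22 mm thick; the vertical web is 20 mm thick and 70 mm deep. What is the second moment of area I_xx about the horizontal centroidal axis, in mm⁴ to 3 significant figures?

Break the section into simple shapes (no overlaps), measuring from the bottom-left corner of the bounding box.
Flange: 130 × 22, A = 2 860 mm², y = 81 mm, Ī = 115 353 mm⁴.
Web: 20 × 70, A = 1 400 mm², y = 35 mm, Ī = 571 667 mm⁴.
Centroid: ȳ = ΣA·y / ΣA = 65.883 mm.
Transfer each piece to the horizontal centroidal axis using Ī + A·d² with d = y − 65.883:
  flange: d = 15.117 mm → contributes +768 963 mm⁴
  web: d = -30.883 mm → contributes +1 906 898 mm⁴
Total I = 2 675 861 mm⁴.

I_xx ≈ 2.68 × 10⁶ mm⁴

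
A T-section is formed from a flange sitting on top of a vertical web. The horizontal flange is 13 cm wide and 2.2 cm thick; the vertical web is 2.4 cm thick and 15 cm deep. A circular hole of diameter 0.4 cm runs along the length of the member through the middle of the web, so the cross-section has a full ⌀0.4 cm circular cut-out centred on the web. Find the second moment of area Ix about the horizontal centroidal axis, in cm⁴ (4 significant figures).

Decompose the section into non-overlapping parts with the origin at the bottom-left of its bounding rectangle.
Flange: 13 × 2.2, A = 28.6 cm², y = 16.1 cm, Ī = 11.5353 cm⁴.
Web: 2.4 × 15, A = 36 cm², y = 7.5 cm, Ī = 675 cm⁴.
Hole (subtracted): ⌀0.4, A = 0.125664 cm², y = 7.5 cm, Ī = 0.00125664 cm⁴.
Centroid: ȳ = ΣA·y / ΣA = 11.3149 cm.
Transfer each piece to the horizontal centroidal axis using Ī + A·d² with d = y − 11.3149:
  flange: d = 4.78515 cm → contributes +666.408 cm⁴
  web: d = -3.81485 cm → contributes +1198.91 cm⁴
  hole: d = -3.81485 cm → contributes −1.83005 cm⁴
Total I = 1863.49 cm⁴.

Ix ≈ 1863 cm⁴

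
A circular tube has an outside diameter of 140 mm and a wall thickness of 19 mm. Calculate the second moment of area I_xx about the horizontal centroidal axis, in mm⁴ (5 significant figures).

I_xx ≈ 1.3544 × 10⁷ mm⁴

Split into non-overlapping primitives; take the origin at the lower-left of the bounding box.
Outer circle: ⌀140, A = 15393.8 mm², y = 70 mm, Ī = 18 857 410 mm⁴.
Bore (subtracted): ⌀102, A = 8171.282 mm², y = 70 mm, Ī = 5 313 376 mm⁴.
By symmetry the centroid is at mid-height, ȳ = 70 mm.
All pieces are centred on the horizontal centroidal axis, so I = ΣĪ (holes subtracted) = 13 544 033 mm⁴.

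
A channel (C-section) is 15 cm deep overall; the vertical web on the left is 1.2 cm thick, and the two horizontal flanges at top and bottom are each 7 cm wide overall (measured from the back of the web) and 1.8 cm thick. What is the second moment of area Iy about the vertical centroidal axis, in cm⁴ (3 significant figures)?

Split into non-overlapping primitives; take the origin at the lower-left of the bounding box.
Web: 1.2 × 15, A = 18 cm², x = 0.6 cm, Ī = 2.16 cm⁴.
Top flange (beyond web): 5.8 × 1.8, A = 10.44 cm², x = 4.1 cm, Ī = 29.267 cm⁴.
Bottom flange (beyond web): 5.8 × 1.8, A = 10.44 cm², x = 4.1 cm, Ī = 29.267 cm⁴.
Centroid: x̄ = ΣA·x / ΣA = 2.4796 cm.
Transfer each piece to the vertical centroidal axis using Ī + A·d² with d = x − 2.4796:
  web: d = -1.8796 cm → contributes +65.754 cm⁴
  top flange (beyond web): d = 1.6204 cm → contributes +56.678 cm⁴
  bottom flange (beyond web): d = 1.6204 cm → contributes +56.678 cm⁴
Total I = 179.11 cm⁴.

Iy ≈ 179 cm⁴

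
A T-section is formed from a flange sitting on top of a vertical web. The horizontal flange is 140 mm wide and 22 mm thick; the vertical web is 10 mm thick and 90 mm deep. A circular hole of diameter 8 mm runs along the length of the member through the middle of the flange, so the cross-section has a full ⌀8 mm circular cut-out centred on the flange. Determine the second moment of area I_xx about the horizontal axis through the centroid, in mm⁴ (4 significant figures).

I_xx ≈ 2.908 × 10⁶ mm⁴

Decompose the section into non-overlapping parts with the origin at the bottom-left of its bounding rectangle.
Flange: 140 × 22, A = 3 080 mm², y = 101 mm, Ī = 124 227 mm⁴.
Web: 10 × 90, A = 900 mm², y = 45 mm, Ī = 607 500 mm⁴.
Hole (subtracted): ⌀8, A = 50.2655 mm², y = 101 mm, Ī = 201.062 mm⁴.
Centroid: ȳ = ΣA·y / ΣA = 88.1747 mm.
Transfer each piece to the horizontal axis through the centroid using Ī + A·d² with d = y − 88.1747:
  flange: d = 12.8253 mm → contributes +630 850 mm⁴
  web: d = -43.1747 mm → contributes +2 285 150 mm⁴
  hole: d = 12.8253 mm → contributes −8469.14 mm⁴
Total I = 2 907 531 mm⁴.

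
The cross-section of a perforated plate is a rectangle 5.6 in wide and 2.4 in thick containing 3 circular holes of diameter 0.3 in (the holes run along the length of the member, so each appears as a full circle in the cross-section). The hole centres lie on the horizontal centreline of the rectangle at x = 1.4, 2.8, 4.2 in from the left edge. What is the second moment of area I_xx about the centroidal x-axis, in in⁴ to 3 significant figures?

Treat the section as a set of non-overlapping primitives; coordinates are from the bounding-box lower-left.
Plate: 5.6 × 2.4, A = 13.44 in², y = 1.2 in, Ī = 6.4512 in⁴.
Hole 1 (subtracted): ⌀0.3, A = 0.070686 in², y = 1.2 in, Ī = 0.00039761 in⁴.
Hole 2 (subtracted): ⌀0.3, A = 0.070686 in², y = 1.2 in, Ī = 0.00039761 in⁴.
Hole 3 (subtracted): ⌀0.3, A = 0.070686 in², y = 1.2 in, Ī = 0.00039761 in⁴.
By symmetry the centroid is at mid-height, ȳ = 1.2 in.
All pieces are centred on the centroidal x-axis, so I = ΣĪ (holes subtracted) = 6.45 in⁴.

I_xx ≈ 6.45 in⁴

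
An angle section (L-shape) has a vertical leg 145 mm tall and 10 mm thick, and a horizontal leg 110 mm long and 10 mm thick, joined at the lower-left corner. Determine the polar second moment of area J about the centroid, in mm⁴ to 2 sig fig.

Split into non-overlapping primitives; take the origin at the lower-left of the bounding box.
Vertical leg: 10 × 145, A = 1 450 mm², y = 72.5 mm, Ī = 2 540 521 mm⁴.
Horizontal leg (remainder): 100 × 10, A = 1 000 mm², y = 5 mm, Ī = 8 333 mm⁴.
Centroid: ȳ = ΣA·y / ΣA = 44.95 mm.
Transfer each piece to the centroidal x-axis using Ī + A·d² with d = y − 44.95:
  vertical leg: d = 27.55 mm → contributes +3 641 156 mm⁴
  horizontal leg (remainder): d = -39.95 mm → contributes +1 604 254 mm⁴
Total I = 5 245 410 mm⁴.
For the y-axis: x̄ = 27.45 mm.
Repeating about the centroidal y-axis gives I_y = 2 635 723 mm⁴.
Polar second moment: J = I_x + I_y = 7 881 133 mm⁴.

J ≈ 7.9 × 10⁶ mm⁴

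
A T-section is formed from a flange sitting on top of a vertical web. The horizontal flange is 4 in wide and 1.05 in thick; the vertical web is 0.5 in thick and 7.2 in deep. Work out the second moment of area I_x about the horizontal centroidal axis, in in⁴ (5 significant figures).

I_x ≈ 48.922 in⁴

Decompose the section into non-overlapping parts with the origin at the bottom-left of its bounding rectangle.
Flange: 4 × 1.05, A = 4.2 in², y = 7.725 in, Ī = 0.385875 in⁴.
Web: 0.5 × 7.2, A = 3.6 in², y = 3.6 in, Ī = 15.552 in⁴.
Centroid: ȳ = ΣA·y / ΣA = 5.821154 in.
Transfer each piece to the horizontal centroidal axis using Ī + A·d² with d = y − 5.821154:
  flange: d = 1.903846 in → contributes +15.60932 in⁴
  web: d = -2.221154 in → contributes +33.31269 in⁴
Total I = 48.92201 in⁴.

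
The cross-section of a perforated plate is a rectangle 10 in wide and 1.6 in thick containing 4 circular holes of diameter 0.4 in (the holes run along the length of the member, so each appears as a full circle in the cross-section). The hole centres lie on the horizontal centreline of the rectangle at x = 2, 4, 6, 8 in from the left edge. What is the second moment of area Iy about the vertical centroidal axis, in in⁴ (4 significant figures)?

Iy ≈ 130.8 in⁴

Break the section into simple shapes (no overlaps), measuring from the bottom-left corner of the bounding box.
Plate: 10 × 1.6, A = 16 in², x = 5 in, Ī = 133.333 in⁴.
Hole 1 (subtracted): ⌀0.4, A = 0.125664 in², x = 2 in, Ī = 0.00125664 in⁴.
Hole 2 (subtracted): ⌀0.4, A = 0.125664 in², x = 4 in, Ī = 0.00125664 in⁴.
Hole 3 (subtracted): ⌀0.4, A = 0.125664 in², x = 6 in, Ī = 0.00125664 in⁴.
Hole 4 (subtracted): ⌀0.4, A = 0.125664 in², x = 8 in, Ī = 0.00125664 in⁴.
By symmetry the centroid is at mid-width, x̄ = 5 in.
Transfer each piece to the vertical centroidal axis using Ī + A·d² with d = x − 5:
  plate: d = 0 in → contributes +133.333 in⁴
  hole 1: d = -3 in → contributes −1.13223 in⁴
  hole 2: d = -1 in → contributes −0.12692 in⁴
  hole 3: d = 1 in → contributes −0.12692 in⁴
  hole 4: d = 3 in → contributes −1.13223 in⁴
Total I = 130.815 in⁴.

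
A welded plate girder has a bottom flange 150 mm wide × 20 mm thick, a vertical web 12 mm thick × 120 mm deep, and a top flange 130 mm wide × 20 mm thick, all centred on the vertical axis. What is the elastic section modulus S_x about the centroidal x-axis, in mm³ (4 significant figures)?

S_x ≈ 3.482 × 10⁵ mm³

Break the section into simple shapes (no overlaps), measuring from the bottom-left corner of the bounding box.
Bottom plate: 150 × 20, A = 3 000 mm², y = 10 mm, Ī = 100 000 mm⁴.
Web plate: 12 × 120, A = 1 440 mm², y = 80 mm, Ī = 1 728 000 mm⁴.
Top plate: 130 × 20, A = 2 600 mm², y = 150 mm, Ī = 86666.7 mm⁴.
Centroid: ȳ = ΣA·y / ΣA = 76.0227 mm.
Transfer each piece to the centroidal x-axis using Ī + A·d² with d = y − 76.0227:
  bottom plate: d = -66.0227 mm → contributes +13 177 002 mm⁴
  web plate: d = 3.97727 mm → contributes +1 750 779 mm⁴
  top plate: d = 73.9773 mm → contributes +14 315 523 mm⁴
Total I = 29 243 303 mm⁴.
Extreme fibre distance c = 83.9773 mm; S = I/c = 348 229 mm³.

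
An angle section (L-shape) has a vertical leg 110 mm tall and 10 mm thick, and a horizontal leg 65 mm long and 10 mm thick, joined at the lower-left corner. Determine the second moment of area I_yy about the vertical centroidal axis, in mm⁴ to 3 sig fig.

Split into non-overlapping primitives; take the origin at the lower-left of the bounding box.
Vertical leg: 10 × 110, A = 1 100 mm², x = 5 mm, Ī = 9166.7 mm⁴.
Horizontal leg (remainder): 55 × 10, A = 550 mm², x = 37.5 mm, Ī = 138 646 mm⁴.
Centroid: x̄ = ΣA·x / ΣA = 15.833 mm.
Transfer each piece to the vertical centroidal axis using Ī + A·d² with d = x − 15.833:
  vertical leg: d = -10.833 mm → contributes +138 264 mm⁴
  horizontal leg (remainder): d = 21.667 mm → contributes +396 840 mm⁴
Total I = 535 104 mm⁴.

I_yy ≈ 5.35 × 10⁵ mm⁴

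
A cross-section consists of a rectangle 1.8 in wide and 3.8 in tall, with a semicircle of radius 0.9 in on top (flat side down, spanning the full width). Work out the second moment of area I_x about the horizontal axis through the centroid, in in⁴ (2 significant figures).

I_x ≈ 14 in⁴

Split into non-overlapping primitives; take the origin at the lower-left of the bounding box.
Rectangular body: 1.8 × 3.8, A = 6.84 in², y = 1.9 in, Ī = 8.231 in⁴.
Semicircular cap: semicircle r = 0.9, A = 1.272 in², y = 4.182 in, Ī = 0.07201 in⁴.
Centroid: ȳ = ΣA·y / ΣA = 2.258 in.
Transfer each piece to the horizontal axis through the centroid using Ī + A·d² with d = y − 2.258:
  rectangular body: d = -0.3579 in → contributes +9.107 in⁴
  semicircular cap: d = 1.924 in → contributes +4.782 in⁴
Total I = 13.89 in⁴.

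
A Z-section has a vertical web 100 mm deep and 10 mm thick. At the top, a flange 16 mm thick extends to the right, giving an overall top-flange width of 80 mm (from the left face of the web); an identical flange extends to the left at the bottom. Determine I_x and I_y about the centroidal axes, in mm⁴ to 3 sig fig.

Split into non-overlapping primitives; take the origin at the lower-left of the bounding box.
Web: 10 × 100, A = 1 000 mm², y = 50 mm, Ī = 833 333 mm⁴.
Top flange (beyond web): 70 × 16, A = 1 120 mm², y = 92 mm, Ī = 23 893 mm⁴.
Bottom flange (beyond web): 70 × 16, A = 1 120 mm², y = 8 mm, Ī = 23 893 mm⁴.
Centroid: ȳ = ΣA·y / ΣA = 50 mm.
Transfer each piece to the centroidal x-axis using Ī + A·d² with d = y − 50:
  web: d = 0 mm → contributes +833 333 mm⁴
  top flange (beyond web): d = 42 mm → contributes +1 999 573 mm⁴
  bottom flange (beyond web): d = -42 mm → contributes +1 999 573 mm⁴
Total I = 4 832 480 mm⁴.
For the y-axis: x̄ = 75 mm.
Repeating about the centroidal y-axis gives I_y = 4 507 000 mm⁴.

I_x ≈ 4.83 × 10⁶ mm⁴, I_y ≈ 4.51 × 10⁶ mm⁴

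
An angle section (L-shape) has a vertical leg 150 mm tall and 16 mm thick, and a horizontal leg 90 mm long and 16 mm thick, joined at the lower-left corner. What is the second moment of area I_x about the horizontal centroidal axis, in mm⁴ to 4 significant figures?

Treat the section as a set of non-overlapping primitives; coordinates are from the bounding-box lower-left.
Vertical leg: 16 × 150, A = 2 400 mm², y = 75 mm, Ī = 4 500 000 mm⁴.
Horizontal leg (remainder): 74 × 16, A = 1 184 mm², y = 8 mm, Ī = 25258.7 mm⁴.
Centroid: ȳ = ΣA·y / ΣA = 52.8661 mm.
Transfer each piece to the horizontal centroidal axis using Ī + A·d² with d = y − 52.8661:
  vertical leg: d = 22.1339 mm → contributes +5 675 786 mm⁴
  horizontal leg (remainder): d = -44.8661 mm → contributes +2 408 608 mm⁴
Total I = 8 084 394 mm⁴.

I_x ≈ 8.084 × 10⁶ mm⁴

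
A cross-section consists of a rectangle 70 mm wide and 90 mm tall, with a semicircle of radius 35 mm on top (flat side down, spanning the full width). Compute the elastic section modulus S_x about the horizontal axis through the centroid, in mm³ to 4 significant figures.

S_x ≈ 1.469 × 10⁵ mm³

Treat the section as a set of non-overlapping primitives; coordinates are from the bounding-box lower-left.
Rectangular body: 70 × 90, A = 6 300 mm², y = 45 mm, Ī = 4 252 500 mm⁴.
Semicircular cap: semicircle r = 35, A = 1924.23 mm², y = 104.854 mm, Ī = 164 704 mm⁴.
Centroid: ȳ = ΣA·y / ΣA = 59.0042 mm.
Transfer each piece to the horizontal axis through the centroid using Ī + A·d² with d = y − 59.0042:
  rectangular body: d = -14.0042 mm → contributes +5 488 036 mm⁴
  semicircular cap: d = 45.8503 mm → contributes +4 209 905 mm⁴
Total I = 9 697 941 mm⁴.
Extreme fibre distance c = 65.9958 mm; S = I/c = 146 948 mm³.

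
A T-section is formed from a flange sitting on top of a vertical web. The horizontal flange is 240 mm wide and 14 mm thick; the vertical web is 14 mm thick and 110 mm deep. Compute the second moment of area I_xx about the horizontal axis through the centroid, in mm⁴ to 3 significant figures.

I_xx ≈ 5.67 × 10⁶ mm⁴

Decompose the section into non-overlapping parts with the origin at the bottom-left of its bounding rectangle.
Flange: 240 × 14, A = 3 360 mm², y = 117 mm, Ī = 54 880 mm⁴.
Web: 14 × 110, A = 1 540 mm², y = 55 mm, Ī = 1 552 833 mm⁴.
Centroid: ȳ = ΣA·y / ΣA = 97.514 mm.
Transfer each piece to the horizontal axis through the centroid using Ī + A·d² with d = y − 97.514:
  flange: d = 19.486 mm → contributes +1 330 649 mm⁴
  web: d = -42.514 mm → contributes +4 336 329 mm⁴
Total I = 5 666 977 mm⁴.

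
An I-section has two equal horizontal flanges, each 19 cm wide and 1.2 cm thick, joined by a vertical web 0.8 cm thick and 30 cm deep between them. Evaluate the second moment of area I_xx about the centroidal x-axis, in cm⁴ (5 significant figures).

Break the section into simple shapes (no overlaps), measuring from the bottom-left corner of the bounding box.
Bottom flange: 19 × 1.2, A = 22.8 cm², y = 0.6 cm, Ī = 2.736 cm⁴.
Web: 0.8 × 30, A = 24 cm², y = 16.2 cm, Ī = 1 800 cm⁴.
Top flange: 19 × 1.2, A = 22.8 cm², y = 31.8 cm, Ī = 2.736 cm⁴.
By symmetry the centroid is at mid-height, ȳ = 16.2 cm.
Transfer each piece to the centroidal x-axis using Ī + A·d² with d = y − 16.2:
  bottom flange: d = -15.6 cm → contributes +5551.344 cm⁴
  web: d = 0 cm → contributes +1 800 cm⁴
  top flange: d = 15.6 cm → contributes +5551.344 cm⁴
Total I = 12902.69 cm⁴.

I_xx ≈ 1.2903 × 10⁴ cm⁴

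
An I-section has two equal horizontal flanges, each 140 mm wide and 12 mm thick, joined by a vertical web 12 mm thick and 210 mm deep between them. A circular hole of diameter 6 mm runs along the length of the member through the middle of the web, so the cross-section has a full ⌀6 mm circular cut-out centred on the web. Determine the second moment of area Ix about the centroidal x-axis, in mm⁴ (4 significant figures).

Treat the section as a set of non-overlapping primitives; coordinates are from the bounding-box lower-left.
Bottom flange: 140 × 12, A = 1 680 mm², y = 6 mm, Ī = 20 160 mm⁴.
Web: 12 × 210, A = 2 520 mm², y = 117 mm, Ī = 9 261 000 mm⁴.
Top flange: 140 × 12, A = 1 680 mm², y = 228 mm, Ī = 20 160 mm⁴.
Hole (subtracted): ⌀6, A = 28.2743 mm², y = 117 mm, Ī = 63.6173 mm⁴.
By symmetry the centroid is at mid-height, ȳ = 117 mm.
Transfer each piece to the centroidal x-axis using Ī + A·d² with d = y − 117:
  bottom flange: d = -111 mm → contributes +20 719 440 mm⁴
  web: d = 0 mm → contributes +9 261 000 mm⁴
  top flange: d = 111 mm → contributes +20 719 440 mm⁴
  hole: d = 0 mm → contributes −63.6173 mm⁴
Total I = 50 699 816 mm⁴.

Ix ≈ 5.070 × 10⁷ mm⁴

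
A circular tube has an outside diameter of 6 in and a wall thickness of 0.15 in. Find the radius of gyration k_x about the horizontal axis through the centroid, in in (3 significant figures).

k_x ≈ 2.07 in

Break the section into simple shapes (no overlaps), measuring from the bottom-left corner of the bounding box.
Outer circle: ⌀6, A = 28.274 in², y = 3 in, Ī = 63.617 in⁴.
Bore (subtracted): ⌀5.7, A = 25.518 in², y = 3 in, Ī = 51.817 in⁴.
By symmetry the centroid is at mid-height, ȳ = 3 in.
All pieces are centred on the horizontal axis through the centroid, so I = ΣĪ (holes subtracted) = 11.801 in⁴.
Radius of gyration: k = √(I/A) = √(11.801 / 2.7567) = 2.069 in.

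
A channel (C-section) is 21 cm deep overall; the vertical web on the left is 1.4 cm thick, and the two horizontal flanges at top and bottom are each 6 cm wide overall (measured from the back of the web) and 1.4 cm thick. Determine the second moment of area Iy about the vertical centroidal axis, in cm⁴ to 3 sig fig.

Split into non-overlapping primitives; take the origin at the lower-left of the bounding box.
Web: 1.4 × 21, A = 29.4 cm², x = 0.7 cm, Ī = 4.802 cm⁴.
Top flange (beyond web): 4.6 × 1.4, A = 6.44 cm², x = 3.7 cm, Ī = 11.356 cm⁴.
Bottom flange (beyond web): 4.6 × 1.4, A = 6.44 cm², x = 3.7 cm, Ī = 11.356 cm⁴.
Centroid: x̄ = ΣA·x / ΣA = 1.6139 cm.
Transfer each piece to the vertical centroidal axis using Ī + A·d² with d = x − 1.6139:
  web: d = -0.91391 cm → contributes +29.358 cm⁴
  top flange (beyond web): d = 2.0861 cm → contributes +39.381 cm⁴
  bottom flange (beyond web): d = 2.0861 cm → contributes +39.381 cm⁴
Total I = 108.12 cm⁴.

Iy ≈ 108 cm⁴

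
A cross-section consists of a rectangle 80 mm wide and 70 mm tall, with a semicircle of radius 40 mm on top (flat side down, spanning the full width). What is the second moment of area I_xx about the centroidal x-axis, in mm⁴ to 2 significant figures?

Decompose the section into non-overlapping parts with the origin at the bottom-left of its bounding rectangle.
Rectangular body: 80 × 70, A = 5 600 mm², y = 35 mm, Ī = 2 286 667 mm⁴.
Semicircular cap: semicircle r = 40, A = 2 513 mm², y = 86.98 mm, Ī = 280 978 mm⁴.
Centroid: ȳ = ΣA·y / ΣA = 51.1 mm.
Transfer each piece to the centroidal x-axis using Ī + A·d² with d = y − 51.1:
  rectangular body: d = -16.1 mm → contributes +3 738 410 mm⁴
  semicircular cap: d = 35.88 mm → contributes +3 515 709 mm⁴
Total I = 7 254 119 mm⁴.

I_xx ≈ 7.3 × 10⁶ mm⁴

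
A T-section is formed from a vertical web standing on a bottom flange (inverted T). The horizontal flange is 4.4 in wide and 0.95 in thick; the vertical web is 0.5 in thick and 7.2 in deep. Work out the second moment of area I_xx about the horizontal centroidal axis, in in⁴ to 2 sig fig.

Treat the section as a set of non-overlapping primitives; coordinates are from the bounding-box lower-left.
Flange: 4.4 × 0.95, A = 4.18 in², y = 0.475 in, Ī = 0.3144 in⁴.
Web: 0.5 × 7.2, A = 3.6 in², y = 4.55 in, Ī = 15.55 in⁴.
Centroid: ȳ = ΣA·y / ΣA = 2.361 in.
Transfer each piece to the horizontal centroidal axis using Ī + A·d² with d = y − 2.361:
  flange: d = -1.886 in → contributes +15.18 in⁴
  web: d = 2.189 in → contributes +32.81 in⁴
Total I = 47.98 in⁴.

I_xx ≈ 48 in⁴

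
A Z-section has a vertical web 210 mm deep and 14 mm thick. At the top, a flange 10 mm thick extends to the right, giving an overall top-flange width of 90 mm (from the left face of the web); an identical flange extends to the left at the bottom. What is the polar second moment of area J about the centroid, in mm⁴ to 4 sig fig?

Treat the section as a set of non-overlapping primitives; coordinates are from the bounding-box lower-left.
Web: 14 × 210, A = 2 940 mm², y = 105 mm, Ī = 10 804 500 mm⁴.
Top flange (beyond web): 76 × 10, A = 760 mm², y = 205 mm, Ī = 6333.33 mm⁴.
Bottom flange (beyond web): 76 × 10, A = 760 mm², y = 5 mm, Ī = 6333.33 mm⁴.
Centroid: ȳ = ΣA·y / ΣA = 105 mm.
Transfer each piece to the centroidal x-axis using Ī + A·d² with d = y − 105:
  web: d = 0 mm → contributes +10 804 500 mm⁴
  top flange (beyond web): d = 100 mm → contributes +7 606 333 mm⁴
  bottom flange (beyond web): d = -100 mm → contributes +7 606 333 mm⁴
Total I = 26 017 167 mm⁴.
For the y-axis: x̄ = 83 mm.
Repeating about the centroidal y-axis gives I_y = 3 857 647 mm⁴.
Polar second moment: J = I_x + I_y = 29 874 813 mm⁴.

J ≈ 2.987 × 10⁷ mm⁴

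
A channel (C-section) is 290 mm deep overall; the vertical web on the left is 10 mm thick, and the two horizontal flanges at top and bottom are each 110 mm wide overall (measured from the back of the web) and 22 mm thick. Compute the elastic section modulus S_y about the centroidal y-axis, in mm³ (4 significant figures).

S_y ≈ 1.250 × 10⁵ mm³

Decompose the section into non-overlapping parts with the origin at the bottom-left of its bounding rectangle.
Web: 10 × 290, A = 2 900 mm², x = 5 mm, Ī = 24166.7 mm⁴.
Top flange (beyond web): 100 × 22, A = 2 200 mm², x = 60 mm, Ī = 1 833 333 mm⁴.
Bottom flange (beyond web): 100 × 22, A = 2 200 mm², x = 60 mm, Ī = 1 833 333 mm⁴.
Centroid: x̄ = ΣA·x / ΣA = 38.1507 mm.
Transfer each piece to the centroidal y-axis using Ī + A·d² with d = x − 38.1507:
  web: d = -33.1507 mm → contributes +3 211 174 mm⁴
  top flange (beyond web): d = 21.8493 mm → contributes +2 883 597 mm⁴
  bottom flange (beyond web): d = 21.8493 mm → contributes +2 883 597 mm⁴
Total I = 8 978 368 mm⁴.
Extreme fibre distance c = 71.8493 mm; S = I/c = 124 961 mm³.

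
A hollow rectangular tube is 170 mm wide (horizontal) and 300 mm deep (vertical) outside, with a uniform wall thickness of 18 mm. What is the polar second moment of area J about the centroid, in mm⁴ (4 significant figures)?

J ≈ 2.469 × 10⁸ mm⁴

Split into non-overlapping primitives; take the origin at the lower-left of the bounding box.
Outer rectangle: 170 × 300, A = 51 000 mm², y = 150 mm, Ī = 382 500 000 mm⁴.
Inner void (subtracted): 134 × 264, A = 35 376 mm², y = 150 mm, Ī = 205 463 808 mm⁴.
By symmetry the centroid is at mid-height, ȳ = 150 mm.
All pieces are centred on the centroidal x-axis, so I = ΣĪ (holes subtracted) = 177 036 192 mm⁴.
Repeating about the centroidal y-axis gives I_y = 69 890 712 mm⁴.
Polar second moment: J = I_x + I_y = 246 926 904 mm⁴.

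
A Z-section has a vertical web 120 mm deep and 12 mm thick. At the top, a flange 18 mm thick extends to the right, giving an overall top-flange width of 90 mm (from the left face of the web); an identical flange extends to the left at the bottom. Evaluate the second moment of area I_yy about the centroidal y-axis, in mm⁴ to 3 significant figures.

Break the section into simple shapes (no overlaps), measuring from the bottom-left corner of the bounding box.
Web: 12 × 120, A = 1 440 mm², x = 84 mm, Ī = 17 280 mm⁴.
Top flange (beyond web): 78 × 18, A = 1 404 mm², x = 129 mm, Ī = 711 828 mm⁴.
Bottom flange (beyond web): 78 × 18, A = 1 404 mm², x = 39 mm, Ī = 711 828 mm⁴.
Centroid: x̄ = ΣA·x / ΣA = 84 mm.
Transfer each piece to the centroidal y-axis using Ī + A·d² with d = x − 84:
  web: d = 0 mm → contributes +17 280 mm⁴
  top flange (beyond web): d = 45 mm → contributes +3 554 928 mm⁴
  bottom flange (beyond web): d = -45 mm → contributes +3 554 928 mm⁴
Total I = 7 127 136 mm⁴.

I_yy ≈ 7.13 × 10⁶ mm⁴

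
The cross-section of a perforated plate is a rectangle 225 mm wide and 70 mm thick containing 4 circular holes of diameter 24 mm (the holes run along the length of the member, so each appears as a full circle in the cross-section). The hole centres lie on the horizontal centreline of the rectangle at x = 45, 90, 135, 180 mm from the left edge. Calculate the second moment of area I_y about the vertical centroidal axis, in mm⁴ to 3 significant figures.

Split into non-overlapping primitives; take the origin at the lower-left of the bounding box.
Plate: 225 × 70, A = 15 750 mm², x = 112.5 mm, Ī = 66 445 313 mm⁴.
Hole 1 (subtracted): ⌀24, A = 452.39 mm², x = 45 mm, Ī = 16 286 mm⁴.
Hole 2 (subtracted): ⌀24, A = 452.39 mm², x = 90 mm, Ī = 16 286 mm⁴.
Hole 3 (subtracted): ⌀24, A = 452.39 mm², x = 135 mm, Ī = 16 286 mm⁴.
Hole 4 (subtracted): ⌀24, A = 452.39 mm², x = 180 mm, Ī = 16 286 mm⁴.
By symmetry the centroid is at mid-width, x̄ = 112.5 mm.
Transfer each piece to the vertical centroidal axis using Ī + A·d² with d = x − 112.5:
  plate: d = 0 mm → contributes +66 445 313 mm⁴
  hole 1: d = -67.5 mm → contributes −2 077 485 mm⁴
  hole 2: d = -22.5 mm → contributes −245 308 mm⁴
  hole 3: d = 22.5 mm → contributes −245 308 mm⁴
  hole 4: d = 67.5 mm → contributes −2 077 485 mm⁴
Total I = 61 799 726 mm⁴.

I_y ≈ 6.18 × 10⁷ mm⁴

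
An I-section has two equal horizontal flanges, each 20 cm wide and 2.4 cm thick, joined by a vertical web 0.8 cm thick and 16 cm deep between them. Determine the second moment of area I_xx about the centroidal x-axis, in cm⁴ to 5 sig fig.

Split into non-overlapping primitives; take the origin at the lower-left of the bounding box.
Bottom flange: 20 × 2.4, A = 48 cm², y = 1.2 cm, Ī = 23.04 cm⁴.
Web: 0.8 × 16, A = 12.8 cm², y = 10.4 cm, Ī = 273.0667 cm⁴.
Top flange: 20 × 2.4, A = 48 cm², y = 19.6 cm, Ī = 23.04 cm⁴.
By symmetry the centroid is at mid-height, ȳ = 10.4 cm.
Transfer each piece to the centroidal x-axis using Ī + A·d² with d = y − 10.4:
  bottom flange: d = -9.2 cm → contributes +4085.76 cm⁴
  web: d = 0 cm → contributes +273.0667 cm⁴
  top flange: d = 9.2 cm → contributes +4085.76 cm⁴
Total I = 8444.587 cm⁴.

I_xx ≈ 8444.6 cm⁴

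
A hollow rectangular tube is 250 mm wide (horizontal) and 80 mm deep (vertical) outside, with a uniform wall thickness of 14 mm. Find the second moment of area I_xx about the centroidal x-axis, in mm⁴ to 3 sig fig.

I_xx ≈ 8.07 × 10⁶ mm⁴

Treat the section as a set of non-overlapping primitives; coordinates are from the bounding-box lower-left.
Outer rectangle: 250 × 80, A = 20 000 mm², y = 40 mm, Ī = 10 666 667 mm⁴.
Inner void (subtracted): 222 × 52, A = 11 544 mm², y = 40 mm, Ī = 2 601 248 mm⁴.
By symmetry the centroid is at mid-height, ȳ = 40 mm.
All pieces are centred on the centroidal x-axis, so I = ΣĪ (holes subtracted) = 8 065 419 mm⁴.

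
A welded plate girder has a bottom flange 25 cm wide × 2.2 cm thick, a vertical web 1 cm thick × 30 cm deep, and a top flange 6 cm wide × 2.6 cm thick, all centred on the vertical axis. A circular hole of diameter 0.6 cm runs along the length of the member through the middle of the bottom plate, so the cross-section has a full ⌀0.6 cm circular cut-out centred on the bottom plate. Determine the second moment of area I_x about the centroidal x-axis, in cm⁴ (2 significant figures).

I_x ≈ 1.7 × 10⁴ cm⁴

Break the section into simple shapes (no overlaps), measuring from the bottom-left corner of the bounding box.
Bottom plate: 25 × 2.2, A = 55 cm², y = 1.1 cm, Ī = 22.18 cm⁴.
Web plate: 1 × 30, A = 30 cm², y = 17.2 cm, Ī = 2 250 cm⁴.
Top plate: 6 × 2.6, A = 15.6 cm², y = 33.5 cm, Ī = 8.788 cm⁴.
Hole (subtracted): ⌀0.6, A = 0.2827 cm², y = 1.1 cm, Ī = 0.006362 cm⁴.
Centroid: ȳ = ΣA·y / ΣA = 10.95 cm.
Transfer each piece to the centroidal x-axis using Ī + A·d² with d = y − 10.95:
  bottom plate: d = -9.853 cm → contributes +5 362 cm⁴
  web plate: d = 6.247 cm → contributes +3 421 cm⁴
  top plate: d = 22.55 cm → contributes +7 939 cm⁴
  hole: d = -9.853 cm → contributes −27.46 cm⁴
Total I = 16 694 cm⁴.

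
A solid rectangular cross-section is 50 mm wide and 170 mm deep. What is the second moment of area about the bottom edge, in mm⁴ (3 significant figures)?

The section: 50 × 170, A = 8 500 mm², y = 85 mm, Ī = 20 470 833 mm⁴.
Transfer it to a horizontal axis along the bottom face using Ī + A·d² with d = y − 0:
  the section: d = 85 mm → contributes +81 883 333 mm⁴
Total I = 81 883 333 mm⁴.

I_base ≈ 8.19 × 10⁷ mm⁴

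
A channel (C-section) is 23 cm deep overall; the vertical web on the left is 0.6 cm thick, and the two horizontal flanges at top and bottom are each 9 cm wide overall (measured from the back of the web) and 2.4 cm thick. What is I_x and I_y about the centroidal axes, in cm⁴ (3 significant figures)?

I_x ≈ 4910 cm⁴, I_y ≈ 446 cm⁴

Decompose the section into non-overlapping parts with the origin at the bottom-left of its bounding rectangle.
Web: 0.6 × 23, A = 13.8 cm², y = 11.5 cm, Ī = 608.35 cm⁴.
Top flange (beyond web): 8.4 × 2.4, A = 20.16 cm², y = 21.8 cm, Ī = 9.6768 cm⁴.
Bottom flange (beyond web): 8.4 × 2.4, A = 20.16 cm², y = 1.2 cm, Ī = 9.6768 cm⁴.
By symmetry the centroid is at mid-height, ȳ = 11.5 cm.
Transfer each piece to the centroidal x-axis using Ī + A·d² with d = y − 11.5:
  web: d = 0 cm → contributes +608.35 cm⁴
  top flange (beyond web): d = 10.3 cm → contributes +2148.5 cm⁴
  bottom flange (beyond web): d = -10.3 cm → contributes +2148.5 cm⁴
Total I = 4905.3 cm⁴.
For the y-axis: x̄ = 3.6525 cm.
Repeating about the centroidal y-axis gives I_y = 445.69 cm⁴.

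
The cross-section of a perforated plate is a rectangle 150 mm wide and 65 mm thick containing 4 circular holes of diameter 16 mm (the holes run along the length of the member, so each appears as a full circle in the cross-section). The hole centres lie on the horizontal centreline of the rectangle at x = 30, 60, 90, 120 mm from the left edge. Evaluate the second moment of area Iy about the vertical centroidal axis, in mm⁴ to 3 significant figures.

Iy ≈ 1.74 × 10⁷ mm⁴

Decompose the section into non-overlapping parts with the origin at the bottom-left of its bounding rectangle.
Plate: 150 × 65, A = 9 750 mm², x = 75 mm, Ī = 18 281 250 mm⁴.
Hole 1 (subtracted): ⌀16, A = 201.06 mm², x = 30 mm, Ī = 3 217 mm⁴.
Hole 2 (subtracted): ⌀16, A = 201.06 mm², x = 60 mm, Ī = 3 217 mm⁴.
Hole 3 (subtracted): ⌀16, A = 201.06 mm², x = 90 mm, Ī = 3 217 mm⁴.
Hole 4 (subtracted): ⌀16, A = 201.06 mm², x = 120 mm, Ī = 3 217 mm⁴.
By symmetry the centroid is at mid-width, x̄ = 75 mm.
Transfer each piece to the vertical centroidal axis using Ī + A·d² with d = x − 75:
  plate: d = 0 mm → contributes +18 281 250 mm⁴
  hole 1: d = -45 mm → contributes −410 367 mm⁴
  hole 2: d = -15 mm → contributes −48 456 mm⁴
  hole 3: d = 15 mm → contributes −48 456 mm⁴
  hole 4: d = 45 mm → contributes −410 367 mm⁴
Total I = 17 363 603 mm⁴.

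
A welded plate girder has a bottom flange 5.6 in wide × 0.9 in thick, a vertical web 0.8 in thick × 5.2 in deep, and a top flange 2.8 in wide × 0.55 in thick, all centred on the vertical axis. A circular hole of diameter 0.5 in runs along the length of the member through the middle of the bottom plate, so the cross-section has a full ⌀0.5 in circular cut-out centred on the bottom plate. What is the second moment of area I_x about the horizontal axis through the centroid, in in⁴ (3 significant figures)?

I_x ≈ 57.4 in⁴

Break the section into simple shapes (no overlaps), measuring from the bottom-left corner of the bounding box.
Bottom plate: 5.6 × 0.9, A = 5.04 in², y = 0.45 in, Ī = 0.3402 in⁴.
Web plate: 0.8 × 5.2, A = 4.16 in², y = 3.5 in, Ī = 9.3739 in⁴.
Top plate: 2.8 × 0.55, A = 1.54 in², y = 6.375 in, Ī = 0.038821 in⁴.
Hole (subtracted): ⌀0.5, A = 0.19635 in², y = 0.45 in, Ī = 0.003068 in⁴.
Centroid: ȳ = ΣA·y / ΣA = 2.5188 in.
Transfer each piece to the horizontal axis through the centroid using Ī + A·d² with d = y − 2.5188:
  bottom plate: d = -2.0688 in → contributes +21.911 in⁴
  web plate: d = 0.98122 in → contributes +13.379 in⁴
  top plate: d = 3.8562 in → contributes +22.939 in⁴
  hole: d = -2.0688 in → contributes −0.84342 in⁴
Total I = 57.386 in⁴.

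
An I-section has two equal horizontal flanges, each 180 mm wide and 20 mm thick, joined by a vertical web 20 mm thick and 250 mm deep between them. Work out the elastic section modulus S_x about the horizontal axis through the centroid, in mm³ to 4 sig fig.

S_x ≈ 1.086 × 10⁶ mm³

Treat the section as a set of non-overlapping primitives; coordinates are from the bounding-box lower-left.
Bottom flange: 180 × 20, A = 3 600 mm², y = 10 mm, Ī = 120 000 mm⁴.
Web: 20 × 250, A = 5 000 mm², y = 145 mm, Ī = 26 041 667 mm⁴.
Top flange: 180 × 20, A = 3 600 mm², y = 280 mm, Ī = 120 000 mm⁴.
By symmetry the centroid is at mid-height, ȳ = 145 mm.
Transfer each piece to the horizontal axis through the centroid using Ī + A·d² with d = y − 145:
  bottom flange: d = -135 mm → contributes +65 730 000 mm⁴
  web: d = 0 mm → contributes +26 041 667 mm⁴
  top flange: d = 135 mm → contributes +65 730 000 mm⁴
Total I = 157 501 667 mm⁴.
Extreme fibre distance c = 145 mm; S = I/c = 1 086 218 mm³.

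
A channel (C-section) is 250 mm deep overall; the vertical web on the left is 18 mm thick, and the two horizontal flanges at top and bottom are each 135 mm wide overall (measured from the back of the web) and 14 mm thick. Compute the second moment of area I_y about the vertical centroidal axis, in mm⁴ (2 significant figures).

I_y ≈ 1.2 × 10⁷ mm⁴

Split into non-overlapping primitives; take the origin at the lower-left of the bounding box.
Web: 18 × 250, A = 4 500 mm², x = 9 mm, Ī = 121 500 mm⁴.
Top flange (beyond web): 117 × 14, A = 1 638 mm², x = 76.5 mm, Ī = 1 868 549 mm⁴.
Bottom flange (beyond web): 117 × 14, A = 1 638 mm², x = 76.5 mm, Ī = 1 868 549 mm⁴.
Centroid: x̄ = ΣA·x / ΣA = 37.44 mm.
Transfer each piece to the vertical centroidal axis using Ī + A·d² with d = x − 37.44:
  web: d = -28.44 mm → contributes +3 760 611 mm⁴
  top flange (beyond web): d = 39.06 mm → contributes +4 367 938 mm⁴
  bottom flange (beyond web): d = 39.06 mm → contributes +4 367 938 mm⁴
Total I = 12 496 488 mm⁴.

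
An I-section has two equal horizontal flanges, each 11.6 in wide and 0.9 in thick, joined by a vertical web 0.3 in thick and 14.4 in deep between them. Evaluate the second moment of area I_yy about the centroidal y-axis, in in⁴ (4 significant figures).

Break the section into simple shapes (no overlaps), measuring from the bottom-left corner of the bounding box.
Bottom flange: 11.6 × 0.9, A = 10.44 in², x = 5.8 in, Ī = 117.067 in⁴.
Web: 0.3 × 14.4, A = 4.32 in², x = 5.8 in, Ī = 0.0324 in⁴.
Top flange: 11.6 × 0.9, A = 10.44 in², x = 5.8 in, Ī = 117.067 in⁴.
By symmetry the centroid is at mid-width, x̄ = 5.8 in.
All pieces are centred on the centroidal y-axis, so I = ΣĪ = 234.167 in⁴.

I_yy ≈ 234.2 in⁴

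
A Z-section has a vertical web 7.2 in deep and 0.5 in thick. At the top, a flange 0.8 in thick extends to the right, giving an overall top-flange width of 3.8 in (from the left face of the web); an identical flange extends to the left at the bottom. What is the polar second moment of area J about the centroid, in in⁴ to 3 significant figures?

J ≈ 93.8 in⁴

Break the section into simple shapes (no overlaps), measuring from the bottom-left corner of the bounding box.
Web: 0.5 × 7.2, A = 3.6 in², y = 3.6 in, Ī = 15.552 in⁴.
Top flange (beyond web): 3.3 × 0.8, A = 2.64 in², y = 6.8 in, Ī = 0.1408 in⁴.
Bottom flange (beyond web): 3.3 × 0.8, A = 2.64 in², y = 0.4 in, Ī = 0.1408 in⁴.
Centroid: ȳ = ΣA·y / ΣA = 3.6 in.
Transfer each piece to the centroidal x-axis using Ī + A·d² with d = y − 3.6:
  web: d = 0 in → contributes +15.552 in⁴
  top flange (beyond web): d = 3.2 in → contributes +27.174 in⁴
  bottom flange (beyond web): d = -3.2 in → contributes +27.174 in⁴
Total I = 69.901 in⁴.
For the y-axis: x̄ = 3.55 in.
Repeating about the centroidal y-axis gives I_y = 23.927 in⁴.
Polar second moment: J = I_x + I_y = 93.828 in⁴.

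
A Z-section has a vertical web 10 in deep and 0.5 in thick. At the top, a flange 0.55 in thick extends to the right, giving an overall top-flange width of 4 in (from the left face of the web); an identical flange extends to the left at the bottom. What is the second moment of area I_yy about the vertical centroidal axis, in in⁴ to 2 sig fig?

Break the section into simple shapes (no overlaps), measuring from the bottom-left corner of the bounding box.
Web: 0.5 × 10, A = 5 in², x = 3.75 in, Ī = 0.1042 in⁴.
Top flange (beyond web): 3.5 × 0.55, A = 1.925 in², x = 5.75 in, Ī = 1.965 in⁴.
Bottom flange (beyond web): 3.5 × 0.55, A = 1.925 in², x = 1.75 in, Ī = 1.965 in⁴.
Centroid: x̄ = ΣA·x / ΣA = 3.75 in.
Transfer each piece to the vertical centroidal axis using Ī + A·d² with d = x − 3.75:
  web: d = 0 in → contributes +0.1042 in⁴
  top flange (beyond web): d = 2 in → contributes +9.665 in⁴
  bottom flange (beyond web): d = -2 in → contributes +9.665 in⁴
Total I = 19.43 in⁴.

I_yy ≈ 19 in⁴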